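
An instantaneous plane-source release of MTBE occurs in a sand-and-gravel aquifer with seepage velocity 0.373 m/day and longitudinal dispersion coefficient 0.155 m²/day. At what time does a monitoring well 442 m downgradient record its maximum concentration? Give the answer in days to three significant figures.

For the 1D instantaneous-source solution, setting ∂C/∂t = 0 at fixed x gives v²t² + 2Dt − x² = 0, so t = (√(D² + v²x²) − D)/v².
√(D² + v²x²) = √(0.155² + 0.373² × 442²) = 164.9; v² = 0.139129.
t = (164.9 − 0.155)/0.139129 = 1180 days (vs. the pure-advection estimate x/v = 1180 d).

1180 days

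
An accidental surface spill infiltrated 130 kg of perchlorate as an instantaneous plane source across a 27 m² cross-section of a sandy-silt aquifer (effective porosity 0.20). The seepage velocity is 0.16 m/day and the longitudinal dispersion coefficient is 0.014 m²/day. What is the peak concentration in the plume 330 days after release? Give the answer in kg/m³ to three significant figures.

The peak of an instantaneous 1D plume sits at x = vt; there the Gaussian factor is 1 and C_max = M/(n_e·A·√(4πDt)), where n_e·A is the pore area the mass is dissolved in.
√(4πDt) = √(4π × 0.014 × 330) = 7.619 m, so C_max = 130/(0.20 × 27 × 7.619) = 3.16 kg/m³.

3.16 kg/m³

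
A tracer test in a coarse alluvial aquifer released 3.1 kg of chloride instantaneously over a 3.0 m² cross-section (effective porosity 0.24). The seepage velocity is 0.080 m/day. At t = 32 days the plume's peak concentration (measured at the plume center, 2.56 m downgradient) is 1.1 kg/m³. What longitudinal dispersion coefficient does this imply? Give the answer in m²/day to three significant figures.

0.0381 m²/day

At the plume center C_max = M/(n_e·A·√(4πDt)), so D = M²/(4πt·(n_e·A·C_max)²).
n_e·A·C_max = 0.24 × 3.0 × 1.1 = 0.7920 kg/m.
D = 3.1²/(4π × 32 × 0.7920²) = 0.0381 m²/day.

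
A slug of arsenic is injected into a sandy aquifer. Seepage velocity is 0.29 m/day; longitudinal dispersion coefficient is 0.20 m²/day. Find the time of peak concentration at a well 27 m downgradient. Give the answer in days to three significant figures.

90.8 days

For the 1D instantaneous-source solution, setting ∂C/∂t = 0 at fixed x gives v²t² + 2Dt − x² = 0, so t = (√(D² + v²x²) − D)/v².
√(D² + v²x²) = √(0.20² + 0.29² × 27²) = 7.833; v² = 0.0841.
t = (7.833 − 0.20)/0.0841 = 90.8 days (vs. the pure-advection estimate x/v = 93.1 d).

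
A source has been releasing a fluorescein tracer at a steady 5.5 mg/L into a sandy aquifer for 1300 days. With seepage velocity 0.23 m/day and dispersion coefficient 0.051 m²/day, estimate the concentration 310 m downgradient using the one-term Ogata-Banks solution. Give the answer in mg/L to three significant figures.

0.933 mg/L

For a continuous step input, C/C₀ ≈ ½·erfc((x−vt)/(2√(Dt))).
vt = 0.23 × 1300 = 299 m and 2√(Dt) = 2√(0.051 × 1300) = 16.28 m.
Argument (x−vt)/(2√(Dt)) = (310 − 299)/16.28 = 0.6757; ½·erfc(0.6757) = 0.1696.
C = 5.5 × 0.1696 = 0.933 mg/L.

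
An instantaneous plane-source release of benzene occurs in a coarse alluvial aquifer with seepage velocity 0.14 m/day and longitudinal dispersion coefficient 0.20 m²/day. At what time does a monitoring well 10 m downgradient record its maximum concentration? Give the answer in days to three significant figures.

For the 1D instantaneous-source solution, setting ∂C/∂t = 0 at fixed x gives v²t² + 2Dt − x² = 0, so t = (√(D² + v²x²) − D)/v².
√(D² + v²x²) = √(0.20² + 0.14² × 10²) = 1.414; v² = 0.0196.
t = (1.414 − 0.20)/0.0196 = 61.9 days (vs. the pure-advection estimate x/v = 71.4 d).

61.9 days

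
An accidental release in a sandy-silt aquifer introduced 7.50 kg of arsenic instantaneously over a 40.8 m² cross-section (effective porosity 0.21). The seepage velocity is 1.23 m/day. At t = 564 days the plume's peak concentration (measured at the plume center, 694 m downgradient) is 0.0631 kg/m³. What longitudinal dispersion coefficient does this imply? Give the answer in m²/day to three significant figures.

0.0272 m²/day

At the plume center C_max = M/(n_e·A·√(4πDt)), so D = M²/(4πt·(n_e·A·C_max)²).
n_e·A·C_max = 0.21 × 40.8 × 0.0631 = 0.5406 kg/m.
D = 7.50²/(4π × 564 × 0.5406²) = 0.0272 m²/day.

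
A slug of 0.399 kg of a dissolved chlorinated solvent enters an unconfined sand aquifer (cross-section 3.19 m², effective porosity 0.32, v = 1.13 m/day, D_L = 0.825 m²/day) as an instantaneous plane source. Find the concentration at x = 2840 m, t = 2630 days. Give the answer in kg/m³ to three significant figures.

0.000319 kg/m³

For an instantaneous plane source, C(x,t) = M/(n_e·A·√(4πDt)) · exp(−(x−vt)²/(4Dt)), with n_e·A the pore (flow) area.
Plume center vt = 1.13 × 2630 = 2971.9 m, so the well at 2840 m is 131.9 m upgradient of the peak.
√(4πDt) = 165.1 m, giving peak height M/(n_e·A·√(4πDt)) = 0.399/(0.32 × 3.19 × 165.1) = 0.002367 kg/m³.
(x−vt)²/(4Dt) = (-131.9)²/(4 × 0.825 × 2630) = 2.005; exp(−2.005) = 0.1347.
C = 0.002367 × 0.1347 = 0.000319 kg/m³.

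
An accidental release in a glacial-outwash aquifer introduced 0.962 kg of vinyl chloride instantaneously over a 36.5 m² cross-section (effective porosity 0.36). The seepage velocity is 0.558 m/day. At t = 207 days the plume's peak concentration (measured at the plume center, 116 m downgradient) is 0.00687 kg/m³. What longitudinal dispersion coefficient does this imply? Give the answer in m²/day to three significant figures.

At the plume center C_max = M/(n_e·A·√(4πDt)), so D = M²/(4πt·(n_e·A·C_max)²).
n_e·A·C_max = 0.36 × 36.5 × 0.00687 = 0.09027 kg/m.
D = 0.962²/(4π × 207 × 0.09027²) = 0.0437 m²/day.

0.0437 m²/day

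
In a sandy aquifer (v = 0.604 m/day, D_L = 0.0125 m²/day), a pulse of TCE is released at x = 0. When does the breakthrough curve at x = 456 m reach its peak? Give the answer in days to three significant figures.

755 days

For the 1D instantaneous-source solution, setting ∂C/∂t = 0 at fixed x gives v²t² + 2Dt − x² = 0, so t = (√(D² + v²x²) − D)/v².
√(D² + v²x²) = √(0.0125² + 0.604² × 456²) = 275.4; v² = 0.364816.
t = (275.4 − 0.0125)/0.364816 = 755 days (vs. the pure-advection estimate x/v = 755 d).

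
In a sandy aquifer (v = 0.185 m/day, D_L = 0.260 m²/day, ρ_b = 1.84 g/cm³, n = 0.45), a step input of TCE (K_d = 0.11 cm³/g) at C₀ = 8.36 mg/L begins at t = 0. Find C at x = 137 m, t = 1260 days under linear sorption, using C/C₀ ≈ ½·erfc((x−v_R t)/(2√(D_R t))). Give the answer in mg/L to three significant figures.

Retardation factor R = 1 + ρ_b·K_d/n = 1 + 1.84 × 0.11/0.45 = 1.450.
Sorption retards both mechanisms: v_R = v/R = 0.1276 m/day, D_R = D/R = 0.1793 m²/day.
v_R·t = 0.1276 × 1260 = 160.776 m; 2√(D_R t) = 30.06 m; argument = (137 − 160.776)/30.06 = -0.7910.
C = C₀ × ½·erfc(-0.7910) = 8.36 × 0.8684 = 7.26 mg/L.

7.26 mg/L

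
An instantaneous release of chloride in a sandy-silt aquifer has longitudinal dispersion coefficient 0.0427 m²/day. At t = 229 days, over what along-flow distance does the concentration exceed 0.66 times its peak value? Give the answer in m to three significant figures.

The plume is Gaussian with σ = √(2Dt) = √(2 × 0.0427 × 229) = 4.422 m.
C/C_peak = exp(−Δx²/(2σ²)) = 0.66 ⇒ Δx = σ·√(−2 ln 0.66) = 4.422 × 0.9116 = 4.031 m.
Width = 2Δx = 8.06 m.

8.06 m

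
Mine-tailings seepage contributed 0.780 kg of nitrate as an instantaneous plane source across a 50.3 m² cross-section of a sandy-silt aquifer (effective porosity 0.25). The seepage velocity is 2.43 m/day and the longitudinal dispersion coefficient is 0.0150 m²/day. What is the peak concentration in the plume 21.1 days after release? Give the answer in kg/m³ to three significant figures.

0.0311 kg/m³

The peak of an instantaneous 1D plume sits at x = vt; there the Gaussian factor is 1 and C_max = M/(n_e·A·√(4πDt)), where n_e·A is the pore area the mass is dissolved in.
√(4πDt) = √(4π × 0.0150 × 21.1) = 1.994 m, so C_max = 0.780/(0.25 × 50.3 × 1.994) = 0.0311 kg/m³.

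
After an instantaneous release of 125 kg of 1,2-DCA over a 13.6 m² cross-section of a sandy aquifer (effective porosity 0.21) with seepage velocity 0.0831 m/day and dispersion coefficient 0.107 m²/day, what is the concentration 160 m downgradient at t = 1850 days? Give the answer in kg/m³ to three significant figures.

For an instantaneous plane source, C(x,t) = M/(n_e·A·√(4πDt)) · exp(−(x−vt)²/(4Dt)), with n_e·A the pore (flow) area.
Plume center vt = 0.0831 × 1850 = 153.735 m, so the well at 160 m is 6.265 m downgradient of the peak.
√(4πDt) = 49.87 m, giving peak height M/(n_e·A·√(4πDt)) = 125/(0.21 × 13.6 × 49.87) = 0.8776 kg/m³.
(x−vt)²/(4Dt) = (6.265)²/(4 × 0.107 × 1850) = 0.04957; exp(−0.04957) = 0.9516.
C = 0.8776 × 0.9516 = 0.835 kg/m³.

0.835 kg/m³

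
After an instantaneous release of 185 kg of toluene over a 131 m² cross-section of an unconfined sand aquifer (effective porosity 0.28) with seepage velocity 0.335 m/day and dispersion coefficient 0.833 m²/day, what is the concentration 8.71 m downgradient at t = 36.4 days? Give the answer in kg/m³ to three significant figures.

For an instantaneous plane source, C(x,t) = M/(n_e·A·√(4πDt)) · exp(−(x−vt)²/(4Dt)), with n_e·A the pore (flow) area.
Plume center vt = 0.335 × 36.4 = 12.194 m, so the well at 8.71 m is 3.484 m upgradient of the peak.
√(4πDt) = 19.52 m, giving peak height M/(n_e·A·√(4πDt)) = 185/(0.28 × 131 × 19.52) = 0.2584 kg/m³.
(x−vt)²/(4Dt) = (-3.484)²/(4 × 0.833 × 36.4) = 0.1001; exp(−0.1001) = 0.9047.
C = 0.2584 × 0.9047 = 0.234 kg/m³.

0.234 kg/m³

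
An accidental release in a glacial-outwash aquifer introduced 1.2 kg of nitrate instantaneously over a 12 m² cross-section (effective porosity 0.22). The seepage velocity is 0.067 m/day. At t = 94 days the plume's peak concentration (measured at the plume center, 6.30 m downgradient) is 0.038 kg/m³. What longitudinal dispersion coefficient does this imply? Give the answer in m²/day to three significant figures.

0.121 m²/day

At the plume center C_max = M/(n_e·A·√(4πDt)), so D = M²/(4πt·(n_e·A·C_max)²).
n_e·A·C_max = 0.22 × 12 × 0.038 = 0.1003 kg/m.
D = 1.2²/(4π × 94 × 0.1003²) = 0.121 m²/day.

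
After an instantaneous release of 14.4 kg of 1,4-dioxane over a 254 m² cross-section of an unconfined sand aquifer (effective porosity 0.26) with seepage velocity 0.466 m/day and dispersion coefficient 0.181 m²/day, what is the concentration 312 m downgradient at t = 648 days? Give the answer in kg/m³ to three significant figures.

For an instantaneous plane source, C(x,t) = M/(n_e·A·√(4πDt)) · exp(−(x−vt)²/(4Dt)), with n_e·A the pore (flow) area.
Plume center vt = 0.466 × 648 = 301.968 m, so the well at 312 m is 10.032 m downgradient of the peak.
√(4πDt) = 38.39 m, giving peak height M/(n_e·A·√(4πDt)) = 14.4/(0.26 × 254 × 38.39) = 0.005680 kg/m³.
(x−vt)²/(4Dt) = (10.032)²/(4 × 0.181 × 648) = 0.2145; exp(−0.2145) = 0.8069.
C = 0.005680 × 0.8069 = 0.00458 kg/m³.

0.00458 kg/m³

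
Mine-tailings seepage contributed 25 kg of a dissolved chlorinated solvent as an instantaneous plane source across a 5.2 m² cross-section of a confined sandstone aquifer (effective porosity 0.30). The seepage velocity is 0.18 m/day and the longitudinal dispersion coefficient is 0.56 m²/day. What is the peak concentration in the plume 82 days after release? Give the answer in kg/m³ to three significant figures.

The peak of an instantaneous 1D plume sits at x = vt; there the Gaussian factor is 1 and C_max = M/(n_e·A·√(4πDt)), where n_e·A is the pore area the mass is dissolved in.
√(4πDt) = √(4π × 0.56 × 82) = 24.02 m, so C_max = 25/(0.30 × 5.2 × 24.02) = 0.667 kg/m³.

0.667 kg/m³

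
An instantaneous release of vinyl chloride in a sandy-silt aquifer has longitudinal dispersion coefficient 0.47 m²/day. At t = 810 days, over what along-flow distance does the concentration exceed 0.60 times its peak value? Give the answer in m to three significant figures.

The plume is Gaussian with σ = √(2Dt) = √(2 × 0.47 × 810) = 27.59 m.
C/C_peak = exp(−Δx²/(2σ²)) = 0.60 ⇒ Δx = σ·√(−2 ln 0.60) = 27.59 × 1.011 = 27.89 m.
Width = 2Δx = 55.8 m.

55.8 m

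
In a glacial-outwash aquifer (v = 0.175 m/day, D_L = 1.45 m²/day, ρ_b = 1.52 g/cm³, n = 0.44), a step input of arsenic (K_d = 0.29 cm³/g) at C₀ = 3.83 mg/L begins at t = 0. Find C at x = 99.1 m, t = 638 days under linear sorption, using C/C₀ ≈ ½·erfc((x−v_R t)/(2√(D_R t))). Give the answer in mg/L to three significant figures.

0.295 mg/L

Retardation factor R = 1 + ρ_b·K_d/n = 1 + 1.52 × 0.29/0.44 = 2.002.
Sorption retards both mechanisms: v_R = v/R = 0.08741 m/day, D_R = D/R = 0.7243 m²/day.
v_R·t = 0.08741 × 638 = 55.76758 m; 2√(D_R t) = 42.99 m; argument = (99.1 − 55.76758)/42.99 = 1.008.
C = C₀ × ½·erfc(1.008) = 3.83 × 0.07700 = 0.295 mg/L.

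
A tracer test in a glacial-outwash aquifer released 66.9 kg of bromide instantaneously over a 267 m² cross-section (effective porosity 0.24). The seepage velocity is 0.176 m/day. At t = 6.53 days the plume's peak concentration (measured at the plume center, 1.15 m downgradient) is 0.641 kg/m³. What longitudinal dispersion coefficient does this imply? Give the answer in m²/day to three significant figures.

0.0323 m²/day

At the plume center C_max = M/(n_e·A·√(4πDt)), so D = M²/(4πt·(n_e·A·C_max)²).
n_e·A·C_max = 0.24 × 267 × 0.641 = 41.08 kg/m.
D = 66.9²/(4π × 6.53 × 41.08²) = 0.0323 m²/day.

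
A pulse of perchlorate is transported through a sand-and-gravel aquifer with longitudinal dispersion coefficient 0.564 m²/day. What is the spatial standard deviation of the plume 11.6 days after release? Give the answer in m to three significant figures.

Dispersive spreading gives a Gaussian with σ² = 2Dt; advection only shifts the center.
σ = √(2 × 0.564 × 11.6) = 3.62 m.

3.62 m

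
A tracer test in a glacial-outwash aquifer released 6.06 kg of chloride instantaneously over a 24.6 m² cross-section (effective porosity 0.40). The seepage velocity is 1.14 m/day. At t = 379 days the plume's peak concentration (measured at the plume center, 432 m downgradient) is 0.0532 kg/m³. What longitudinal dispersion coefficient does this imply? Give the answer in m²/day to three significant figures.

At the plume center C_max = M/(n_e·A·√(4πDt)), so D = M²/(4πt·(n_e·A·C_max)²).
n_e·A·C_max = 0.40 × 24.6 × 0.0532 = 0.5235 kg/m.
D = 6.06²/(4π × 379 × 0.5235²) = 0.0281 m²/day.

0.0281 m²/day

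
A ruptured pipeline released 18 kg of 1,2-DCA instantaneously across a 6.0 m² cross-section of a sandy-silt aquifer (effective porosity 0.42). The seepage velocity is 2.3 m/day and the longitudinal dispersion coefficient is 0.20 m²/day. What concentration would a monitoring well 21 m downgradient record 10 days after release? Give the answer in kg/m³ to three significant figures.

For an instantaneous plane source, C(x,t) = M/(n_e·A·√(4πDt)) · exp(−(x−vt)²/(4Dt)), with n_e·A the pore (flow) area.
Plume center vt = 2.3 × 10 = 23 m, so the well at 21 m is 2 m upgradient of the peak.
√(4πDt) = 5.013 m, giving peak height M/(n_e·A·√(4πDt)) = 18/(0.42 × 6.0 × 5.013) = 1.425 kg/m³.
(x−vt)²/(4Dt) = (-2)²/(4 × 0.20 × 10) = 0.5000; exp(−0.5000) = 0.6065.
C = 1.425 × 0.6065 = 0.864 kg/m³.

0.864 kg/m³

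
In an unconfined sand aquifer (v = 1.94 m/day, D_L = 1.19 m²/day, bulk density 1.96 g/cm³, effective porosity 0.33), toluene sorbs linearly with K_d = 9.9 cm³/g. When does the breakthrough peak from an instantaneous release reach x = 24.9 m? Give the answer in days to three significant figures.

749 days

Retardation factor R = 1 + ρ_b·K_d/n = 1 + 1.96 × 9.9/0.33 = 59.80.
Sorption retards both mechanisms: v_R = v/R = 0.03244 m/day, D_R = D/R = 0.01990 m²/day.
Peak time from v_R²t² + 2D_R t − x² = 0: t = (√(D_R² + v_R²x²) − D_R)/v_R².
√(D_R² + v_R²x²) = √(0.01990² + 0.03244² × 24.9²) = 0.8080; v_R² = 0.001052.
t = (0.8080 − 0.01990)/0.001052 = 749 days.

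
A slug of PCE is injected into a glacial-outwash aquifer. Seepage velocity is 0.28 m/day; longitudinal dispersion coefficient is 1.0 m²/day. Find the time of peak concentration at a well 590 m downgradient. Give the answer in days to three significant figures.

For the 1D instantaneous-source solution, setting ∂C/∂t = 0 at fixed x gives v²t² + 2Dt − x² = 0, so t = (√(D² + v²x²) − D)/v².
√(D² + v²x²) = √(1.0² + 0.28² × 590²) = 165.2; v² = 0.0784.
t = (165.2 − 1.0)/0.0784 = 2090 days (vs. the pure-advection estimate x/v = 2110 d).

2090 days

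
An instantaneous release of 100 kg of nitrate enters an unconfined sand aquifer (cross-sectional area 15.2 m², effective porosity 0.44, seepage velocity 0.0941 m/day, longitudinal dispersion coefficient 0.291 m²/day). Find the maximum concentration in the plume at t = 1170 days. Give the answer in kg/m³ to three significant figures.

The peak of an instantaneous 1D plume sits at x = vt; there the Gaussian factor is 1 and C_max = M/(n_e·A·√(4πDt)), where n_e·A is the pore area the mass is dissolved in.
√(4πDt) = √(4π × 0.291 × 1170) = 65.41 m, so C_max = 100/(0.44 × 15.2 × 65.41) = 0.229 kg/m³.

0.229 kg/m³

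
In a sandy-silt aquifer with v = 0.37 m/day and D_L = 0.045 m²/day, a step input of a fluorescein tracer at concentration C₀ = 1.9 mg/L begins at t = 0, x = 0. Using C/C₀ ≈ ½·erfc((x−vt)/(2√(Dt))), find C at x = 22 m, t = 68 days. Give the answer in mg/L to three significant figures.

1.71 mg/L

For a continuous step input, C/C₀ ≈ ½·erfc((x−vt)/(2√(Dt))).
vt = 0.37 × 68 = 25.16 m and 2√(Dt) = 2√(0.045 × 68) = 3.499 m.
Argument (x−vt)/(2√(Dt)) = (22 − 25.16)/3.499 = -0.9031; ½·erfc(-0.9031) = 0.8992.
C = 1.9 × 0.8992 = 1.71 mg/L.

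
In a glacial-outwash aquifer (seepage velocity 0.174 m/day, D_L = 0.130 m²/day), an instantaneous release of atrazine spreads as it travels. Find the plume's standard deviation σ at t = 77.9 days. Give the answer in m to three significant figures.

4.50 m

Dispersive spreading gives a Gaussian with σ² = 2Dt; advection only shifts the center.
σ = √(2 × 0.130 × 77.9) = 4.50 m.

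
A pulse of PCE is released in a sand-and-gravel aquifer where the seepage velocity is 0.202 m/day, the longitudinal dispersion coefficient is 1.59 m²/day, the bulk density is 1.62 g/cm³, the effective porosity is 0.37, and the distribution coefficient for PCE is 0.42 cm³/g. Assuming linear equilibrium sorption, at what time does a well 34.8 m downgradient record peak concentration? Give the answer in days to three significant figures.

Retardation factor R = 1 + ρ_b·K_d/n = 1 + 1.62 × 0.42/0.37 = 2.839.
Sorption retards both mechanisms: v_R = v/R = 0.07115 m/day, D_R = D/R = 0.5601 m²/day.
Peak time from v_R²t² + 2D_R t − x² = 0: t = (√(D_R² + v_R²x²) − D_R)/v_R².
√(D_R² + v_R²x²) = √(0.5601² + 0.07115² × 34.8²) = 2.539; v_R² = 0.005062.
t = (2.539 − 0.5601)/0.005062 = 391 days.

391 days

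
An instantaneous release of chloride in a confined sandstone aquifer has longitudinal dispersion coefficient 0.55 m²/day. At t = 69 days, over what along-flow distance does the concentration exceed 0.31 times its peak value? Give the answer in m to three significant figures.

26.7 m

The plume is Gaussian with σ = √(2Dt) = √(2 × 0.55 × 69) = 8.712 m.
C/C_peak = exp(−Δx²/(2σ²)) = 0.31 ⇒ Δx = σ·√(−2 ln 0.31) = 8.712 × 1.530 = 13.33 m.
Width = 2Δx = 26.7 m.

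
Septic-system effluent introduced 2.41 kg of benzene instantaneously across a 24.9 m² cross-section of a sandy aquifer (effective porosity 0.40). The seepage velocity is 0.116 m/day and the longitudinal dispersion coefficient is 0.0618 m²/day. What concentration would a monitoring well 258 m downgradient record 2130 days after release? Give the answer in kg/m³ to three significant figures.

For an instantaneous plane source, C(x,t) = M/(n_e·A·√(4πDt)) · exp(−(x−vt)²/(4Dt)), with n_e·A the pore (flow) area.
Plume center vt = 0.116 × 2130 = 247.08 m, so the well at 258 m is 10.92 m downgradient of the peak.
√(4πDt) = 40.67 m, giving peak height M/(n_e·A·√(4πDt)) = 2.41/(0.40 × 24.9 × 40.67) = 0.005950 kg/m³.
(x−vt)²/(4Dt) = (10.92)²/(4 × 0.0618 × 2130) = 0.2265; exp(−0.2265) = 0.7973.
C = 0.005950 × 0.7973 = 0.00474 kg/m³.

0.00474 kg/m³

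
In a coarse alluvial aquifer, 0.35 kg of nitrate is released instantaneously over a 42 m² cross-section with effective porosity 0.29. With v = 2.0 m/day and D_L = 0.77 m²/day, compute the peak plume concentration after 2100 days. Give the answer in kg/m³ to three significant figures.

0.000202 kg/m³

The peak of an instantaneous 1D plume sits at x = vt; there the Gaussian factor is 1 and C_max = M/(n_e·A·√(4πDt)), where n_e·A is the pore area the mass is dissolved in.
√(4πDt) = √(4π × 0.77 × 2100) = 142.5 m, so C_max = 0.35/(0.29 × 42 × 142.5) = 0.000202 kg/m³.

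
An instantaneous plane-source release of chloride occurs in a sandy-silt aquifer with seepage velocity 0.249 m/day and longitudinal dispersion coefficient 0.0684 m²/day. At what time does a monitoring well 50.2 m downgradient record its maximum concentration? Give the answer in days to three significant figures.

For the 1D instantaneous-source solution, setting ∂C/∂t = 0 at fixed x gives v²t² + 2Dt − x² = 0, so t = (√(D² + v²x²) − D)/v².
√(D² + v²x²) = √(0.0684² + 0.249² × 50.2²) = 12.50; v² = 0.062001.
t = (12.50 − 0.0684)/0.062001 = 201 days (vs. the pure-advection estimate x/v = 202 d).

201 days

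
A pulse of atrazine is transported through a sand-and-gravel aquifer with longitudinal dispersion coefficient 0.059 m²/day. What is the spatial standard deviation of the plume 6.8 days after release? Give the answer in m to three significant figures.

0.896 m

Dispersive spreading gives a Gaussian with σ² = 2Dt; advection only shifts the center.
σ = √(2 × 0.059 × 6.8) = 0.896 m.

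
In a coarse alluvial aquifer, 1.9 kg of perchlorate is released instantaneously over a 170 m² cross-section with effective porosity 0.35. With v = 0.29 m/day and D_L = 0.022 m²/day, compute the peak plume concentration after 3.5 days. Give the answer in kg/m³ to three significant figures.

The peak of an instantaneous 1D plume sits at x = vt; there the Gaussian factor is 1 and C_max = M/(n_e·A·√(4πDt)), where n_e·A is the pore area the mass is dissolved in.
√(4πDt) = √(4π × 0.022 × 3.5) = 0.9837 m, so C_max = 1.9/(0.35 × 170 × 0.9837) = 0.0325 kg/m³.

0.0325 kg/m³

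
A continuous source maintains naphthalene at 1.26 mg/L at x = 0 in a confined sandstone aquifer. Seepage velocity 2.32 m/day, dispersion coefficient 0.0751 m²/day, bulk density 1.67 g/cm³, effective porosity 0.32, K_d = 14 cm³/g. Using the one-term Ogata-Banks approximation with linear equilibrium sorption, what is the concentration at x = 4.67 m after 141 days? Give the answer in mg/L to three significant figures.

0.401 mg/L

Retardation factor R = 1 + ρ_b·K_d/n = 1 + 1.67 × 14/0.32 = 74.06.
Sorption retards both mechanisms: v_R = v/R = 0.03133 m/day, D_R = D/R = 0.001014 m²/day.
v_R·t = 0.03133 × 141 = 4.41753 m; 2√(D_R t) = 0.7562 m; argument = (4.67 − 4.41753)/0.7562 = 0.3339.
C = C₀ × ½·erfc(0.3339) = 1.26 × 0.3184 = 0.401 mg/L.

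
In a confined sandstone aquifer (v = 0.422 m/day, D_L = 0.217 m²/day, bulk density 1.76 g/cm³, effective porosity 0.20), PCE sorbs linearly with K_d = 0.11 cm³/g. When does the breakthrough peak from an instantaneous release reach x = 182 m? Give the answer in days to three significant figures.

846 days

Retardation factor R = 1 + ρ_b·K_d/n = 1 + 1.76 × 0.11/0.20 = 1.968.
Sorption retards both mechanisms: v_R = v/R = 0.2144 m/day, D_R = D/R = 0.1103 m²/day.
Peak time from v_R²t² + 2D_R t − x² = 0: t = (√(D_R² + v_R²x²) − D_R)/v_R².
√(D_R² + v_R²x²) = √(0.1103² + 0.2144² × 182²) = 39.02; v_R² = 0.04597.
t = (39.02 − 0.1103)/0.04597 = 846 days.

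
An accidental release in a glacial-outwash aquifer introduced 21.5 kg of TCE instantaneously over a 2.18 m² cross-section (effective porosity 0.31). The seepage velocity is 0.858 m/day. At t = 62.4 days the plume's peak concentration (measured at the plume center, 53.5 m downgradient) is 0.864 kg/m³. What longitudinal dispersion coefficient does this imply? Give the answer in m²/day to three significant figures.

At the plume center C_max = M/(n_e·A·√(4πDt)), so D = M²/(4πt·(n_e·A·C_max)²).
n_e·A·C_max = 0.31 × 2.18 × 0.864 = 0.5839 kg/m.
D = 21.5²/(4π × 62.4 × 0.5839²) = 1.73 m²/day.

1.73 m²/day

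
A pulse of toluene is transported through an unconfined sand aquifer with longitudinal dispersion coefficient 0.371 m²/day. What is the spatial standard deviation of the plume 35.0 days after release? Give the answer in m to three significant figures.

Dispersive spreading gives a Gaussian with σ² = 2Dt; advection only shifts the center.
σ = √(2 × 0.371 × 35.0) = 5.10 m.

5.10 m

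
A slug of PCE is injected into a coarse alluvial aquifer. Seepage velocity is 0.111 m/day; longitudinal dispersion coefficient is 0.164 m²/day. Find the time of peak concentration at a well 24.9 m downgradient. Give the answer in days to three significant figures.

211 days

For the 1D instantaneous-source solution, setting ∂C/∂t = 0 at fixed x gives v²t² + 2Dt − x² = 0, so t = (√(D² + v²x²) − D)/v².
√(D² + v²x²) = √(0.164² + 0.111² × 24.9²) = 2.769; v² = 0.012321.
t = (2.769 − 0.164)/0.012321 = 211 days (vs. the pure-advection estimate x/v = 224 d).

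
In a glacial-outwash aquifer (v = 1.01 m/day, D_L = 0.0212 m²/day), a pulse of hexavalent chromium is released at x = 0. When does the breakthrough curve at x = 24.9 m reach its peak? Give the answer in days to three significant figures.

For the 1D instantaneous-source solution, setting ∂C/∂t = 0 at fixed x gives v²t² + 2Dt − x² = 0, so t = (√(D² + v²x²) − D)/v².
√(D² + v²x²) = √(0.0212² + 1.01² × 24.9²) = 25.15; v² = 1.0201.
t = (25.15 − 0.0212)/1.0201 = 24.6 days (vs. the pure-advection estimate x/v = 24.7 d).

24.6 days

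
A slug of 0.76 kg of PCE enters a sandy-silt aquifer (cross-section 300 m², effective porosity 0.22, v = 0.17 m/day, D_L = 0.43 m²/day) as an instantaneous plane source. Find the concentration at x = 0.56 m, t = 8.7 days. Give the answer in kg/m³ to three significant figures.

For an instantaneous plane source, C(x,t) = M/(n_e·A·√(4πDt)) · exp(−(x−vt)²/(4Dt)), with n_e·A the pore (flow) area.
Plume center vt = 0.17 × 8.7 = 1.479 m, so the well at 0.56 m is 0.919 m upgradient of the peak.
√(4πDt) = 6.856 m, giving peak height M/(n_e·A·√(4πDt)) = 0.76/(0.22 × 300 × 6.856) = 0.001680 kg/m³.
(x−vt)²/(4Dt) = (-0.919)²/(4 × 0.43 × 8.7) = 0.05644; exp(−0.05644) = 0.9451.
C = 0.001680 × 0.9451 = 0.00159 kg/m³.

0.00159 kg/m³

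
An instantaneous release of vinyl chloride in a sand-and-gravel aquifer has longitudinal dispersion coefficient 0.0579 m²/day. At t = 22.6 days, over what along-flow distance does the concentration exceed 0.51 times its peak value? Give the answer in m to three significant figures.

The plume is Gaussian with σ = √(2Dt) = √(2 × 0.0579 × 22.6) = 1.618 m.
C/C_peak = exp(−Δx²/(2σ²)) = 0.51 ⇒ Δx = σ·√(−2 ln 0.51) = 1.618 × 1.160 = 1.877 m.
Width = 2Δx = 3.75 m.

3.75 m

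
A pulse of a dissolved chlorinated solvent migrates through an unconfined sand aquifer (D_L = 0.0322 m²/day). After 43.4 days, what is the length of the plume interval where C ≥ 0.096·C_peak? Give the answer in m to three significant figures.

7.24 m

The plume is Gaussian with σ = √(2Dt) = √(2 × 0.0322 × 43.4) = 1.672 m.
C/C_peak = exp(−Δx²/(2σ²)) = 0.096 ⇒ Δx = σ·√(−2 ln 0.096) = 1.672 × 2.165 = 3.620 m.
Width = 2Δx = 7.24 m.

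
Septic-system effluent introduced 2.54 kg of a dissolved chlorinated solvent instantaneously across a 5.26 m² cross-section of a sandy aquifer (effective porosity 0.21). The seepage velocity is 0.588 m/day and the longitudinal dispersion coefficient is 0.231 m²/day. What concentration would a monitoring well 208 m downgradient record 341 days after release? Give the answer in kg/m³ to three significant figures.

For an instantaneous plane source, C(x,t) = M/(n_e·A·√(4πDt)) · exp(−(x−vt)²/(4Dt)), with n_e·A the pore (flow) area.
Plume center vt = 0.588 × 341 = 200.508 m, so the well at 208 m is 7.492 m downgradient of the peak.
√(4πDt) = 31.46 m, giving peak height M/(n_e·A·√(4πDt)) = 2.54/(0.21 × 5.26 × 31.46) = 0.07309 kg/m³.
(x−vt)²/(4Dt) = (7.492)²/(4 × 0.231 × 341) = 0.1781; exp(−0.1781) = 0.8369.
C = 0.07309 × 0.8369 = 0.0612 kg/m³.

0.0612 kg/m³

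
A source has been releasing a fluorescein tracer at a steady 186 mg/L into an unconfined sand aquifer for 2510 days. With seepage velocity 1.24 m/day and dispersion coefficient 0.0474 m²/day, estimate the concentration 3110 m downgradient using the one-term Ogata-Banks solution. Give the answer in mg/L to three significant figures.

For a continuous step input, C/C₀ ≈ ½·erfc((x−vt)/(2√(Dt))).
vt = 1.24 × 2510 = 3112.4 m and 2√(Dt) = 2√(0.0474 × 2510) = 21.82 m.
Argument (x−vt)/(2√(Dt)) = (3110 − 3112.4)/21.82 = -0.1100; ½·erfc(-0.1100) = 0.5618.
C = 186 × 0.5618 = 104 mg/L.

104 mg/L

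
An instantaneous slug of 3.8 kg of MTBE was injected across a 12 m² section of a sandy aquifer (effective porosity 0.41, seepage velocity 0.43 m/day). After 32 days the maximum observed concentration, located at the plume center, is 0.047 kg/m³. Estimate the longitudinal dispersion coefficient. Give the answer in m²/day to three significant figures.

0.672 m²/day

At the plume center C_max = M/(n_e·A·√(4πDt)), so D = M²/(4πt·(n_e·A·C_max)²).
n_e·A·C_max = 0.41 × 12 × 0.047 = 0.2312 kg/m.
D = 3.8²/(4π × 32 × 0.2312²) = 0.672 m²/day.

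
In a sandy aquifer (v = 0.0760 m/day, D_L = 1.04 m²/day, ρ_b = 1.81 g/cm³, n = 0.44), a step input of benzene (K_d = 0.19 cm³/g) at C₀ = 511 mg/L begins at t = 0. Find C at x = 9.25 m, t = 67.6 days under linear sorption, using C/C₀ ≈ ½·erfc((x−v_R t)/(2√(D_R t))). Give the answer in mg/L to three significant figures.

Retardation factor R = 1 + ρ_b·K_d/n = 1 + 1.81 × 0.19/0.44 = 1.782.
Sorption retards both mechanisms: v_R = v/R = 0.04265 m/day, D_R = D/R = 0.5836 m²/day.
v_R·t = 0.04265 × 67.6 = 2.88314 m; 2√(D_R t) = 12.56 m; argument = (9.25 − 2.88314)/12.56 = 0.5069.
C = C₀ × ½·erfc(0.5069) = 511 × 0.2367 = 121 mg/L.

121 mg/L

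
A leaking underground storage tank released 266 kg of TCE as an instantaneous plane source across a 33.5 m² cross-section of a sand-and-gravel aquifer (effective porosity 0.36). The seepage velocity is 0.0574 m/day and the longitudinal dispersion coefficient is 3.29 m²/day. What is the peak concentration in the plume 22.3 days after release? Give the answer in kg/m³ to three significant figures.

0.726 kg/m³

The peak of an instantaneous 1D plume sits at x = vt; there the Gaussian factor is 1 and C_max = M/(n_e·A·√(4πDt)), where n_e·A is the pore area the mass is dissolved in.
√(4πDt) = √(4π × 3.29 × 22.3) = 30.36 m, so C_max = 266/(0.36 × 33.5 × 30.36) = 0.726 kg/m³.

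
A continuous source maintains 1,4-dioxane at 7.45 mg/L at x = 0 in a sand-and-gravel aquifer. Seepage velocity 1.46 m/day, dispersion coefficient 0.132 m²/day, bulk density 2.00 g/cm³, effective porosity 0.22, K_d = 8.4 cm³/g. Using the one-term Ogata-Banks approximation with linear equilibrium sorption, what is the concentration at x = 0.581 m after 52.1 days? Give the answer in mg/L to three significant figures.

6.18 mg/L

Retardation factor R = 1 + ρ_b·K_d/n = 1 + 2.00 × 8.4/0.22 = 77.36.
Sorption retards both mechanisms: v_R = v/R = 0.01887 m/day, D_R = D/R = 0.001706 m²/day.
v_R·t = 0.01887 × 52.1 = 0.983127 m; 2√(D_R t) = 0.5963 m; argument = (0.581 − 0.983127)/0.5963 = -0.6744.
C = C₀ × ½·erfc(-0.6744) = 7.45 × 0.8299 = 6.18 mg/L.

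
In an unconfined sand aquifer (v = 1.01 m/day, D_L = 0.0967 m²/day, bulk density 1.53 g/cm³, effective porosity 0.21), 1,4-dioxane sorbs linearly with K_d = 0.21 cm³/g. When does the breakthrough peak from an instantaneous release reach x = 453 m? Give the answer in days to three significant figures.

Retardation factor R = 1 + ρ_b·K_d/n = 1 + 1.53 × 0.21/0.21 = 2.530.
Sorption retards both mechanisms: v_R = v/R = 0.3992 m/day, D_R = D/R = 0.03822 m²/day.
Peak time from v_R²t² + 2D_R t − x² = 0: t = (√(D_R² + v_R²x²) − D_R)/v_R².
√(D_R² + v_R²x²) = √(0.03822² + 0.3992² × 453²) = 180.8; v_R² = 0.1594.
t = (180.8 − 0.03822)/0.1594 = 1130 days.

1130 days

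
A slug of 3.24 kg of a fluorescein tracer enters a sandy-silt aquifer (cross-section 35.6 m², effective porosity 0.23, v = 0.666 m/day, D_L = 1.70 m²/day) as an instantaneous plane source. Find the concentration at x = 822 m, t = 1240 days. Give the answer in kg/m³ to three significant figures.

0.00243 kg/m³

For an instantaneous plane source, C(x,t) = M/(n_e·A·√(4πDt)) · exp(−(x−vt)²/(4Dt)), with n_e·A the pore (flow) area.
Plume center vt = 0.666 × 1240 = 825.84 m, so the well at 822 m is 3.84 m upgradient of the peak.
√(4πDt) = 162.8 m, giving peak height M/(n_e·A·√(4πDt)) = 3.24/(0.23 × 35.6 × 162.8) = 0.002431 kg/m³.
(x−vt)²/(4Dt) = (-3.84)²/(4 × 1.70 × 1240) = 0.001749; exp(−0.001749) = 0.9983.
C = 0.002431 × 0.9983 = 0.00243 kg/m³.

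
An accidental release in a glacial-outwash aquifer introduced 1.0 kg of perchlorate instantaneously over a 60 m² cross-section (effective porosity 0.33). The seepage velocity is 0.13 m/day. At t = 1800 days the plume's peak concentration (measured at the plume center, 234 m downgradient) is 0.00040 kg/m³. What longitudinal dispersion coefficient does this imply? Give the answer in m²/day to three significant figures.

At the plume center C_max = M/(n_e·A·√(4πDt)), so D = M²/(4πt·(n_e·A·C_max)²).
n_e·A·C_max = 0.33 × 60 × 0.00040 = 0.007920 kg/m.
D = 1.0²/(4π × 1800 × 0.007920²) = 0.705 m²/day.

0.705 m²/day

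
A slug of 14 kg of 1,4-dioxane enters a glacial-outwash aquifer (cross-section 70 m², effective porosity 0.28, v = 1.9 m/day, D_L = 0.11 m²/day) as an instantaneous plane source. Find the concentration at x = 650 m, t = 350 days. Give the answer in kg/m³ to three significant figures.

0.00753 kg/m³

For an instantaneous plane source, C(x,t) = M/(n_e·A·√(4πDt)) · exp(−(x−vt)²/(4Dt)), with n_e·A the pore (flow) area.
Plume center vt = 1.9 × 350 = 665 m, so the well at 650 m is 15 m upgradient of the peak.
√(4πDt) = 22.00 m, giving peak height M/(n_e·A·√(4πDt)) = 14/(0.28 × 70 × 22.00) = 0.03247 kg/m³.
(x−vt)²/(4Dt) = (-15)²/(4 × 0.11 × 350) = 1.461; exp(−1.461) = 0.2320.
C = 0.03247 × 0.2320 = 0.00753 kg/m³.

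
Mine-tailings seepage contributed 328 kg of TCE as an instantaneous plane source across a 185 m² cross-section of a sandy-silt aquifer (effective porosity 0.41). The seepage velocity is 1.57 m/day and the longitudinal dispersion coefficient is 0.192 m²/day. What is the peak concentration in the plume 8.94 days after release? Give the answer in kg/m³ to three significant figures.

0.931 kg/m³

The peak of an instantaneous 1D plume sits at x = vt; there the Gaussian factor is 1 and C_max = M/(n_e·A·√(4πDt)), where n_e·A is the pore area the mass is dissolved in.
√(4πDt) = √(4π × 0.192 × 8.94) = 4.644 m, so C_max = 328/(0.41 × 185 × 4.644) = 0.931 kg/m³.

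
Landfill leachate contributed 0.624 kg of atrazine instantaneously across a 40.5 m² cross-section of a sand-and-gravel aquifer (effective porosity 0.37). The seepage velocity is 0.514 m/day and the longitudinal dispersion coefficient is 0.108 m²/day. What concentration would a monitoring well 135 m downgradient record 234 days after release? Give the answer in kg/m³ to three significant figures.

For an instantaneous plane source, C(x,t) = M/(n_e·A·√(4πDt)) · exp(−(x−vt)²/(4Dt)), with n_e·A the pore (flow) area.
Plume center vt = 0.514 × 234 = 120.276 m, so the well at 135 m is 14.724 m downgradient of the peak.
√(4πDt) = 17.82 m, giving peak height M/(n_e·A·√(4πDt)) = 0.624/(0.37 × 40.5 × 17.82) = 0.002337 kg/m³.
(x−vt)²/(4Dt) = (14.724)²/(4 × 0.108 × 234) = 2.145; exp(−2.145) = 0.1171.
C = 0.002337 × 0.1171 = 0.000274 kg/m³.

0.000274 kg/m³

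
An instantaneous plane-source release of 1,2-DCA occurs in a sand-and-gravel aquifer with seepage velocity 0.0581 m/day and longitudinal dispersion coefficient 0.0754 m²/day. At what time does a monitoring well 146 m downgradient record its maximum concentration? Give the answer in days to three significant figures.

2490 days

For the 1D instantaneous-source solution, setting ∂C/∂t = 0 at fixed x gives v²t² + 2Dt − x² = 0, so t = (√(D² + v²x²) − D)/v².
√(D² + v²x²) = √(0.0754² + 0.0581² × 146²) = 8.483; v² = 0.00337561.
t = (8.483 − 0.0754)/0.00337561 = 2490 days (vs. the pure-advection estimate x/v = 2510 d).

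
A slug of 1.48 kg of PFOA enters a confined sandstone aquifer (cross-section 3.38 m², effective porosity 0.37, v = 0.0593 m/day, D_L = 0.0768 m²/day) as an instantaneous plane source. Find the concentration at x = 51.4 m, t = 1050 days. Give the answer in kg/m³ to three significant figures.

For an instantaneous plane source, C(x,t) = M/(n_e·A·√(4πDt)) · exp(−(x−vt)²/(4Dt)), with n_e·A the pore (flow) area.
Plume center vt = 0.0593 × 1050 = 62.265 m, so the well at 51.4 m is 10.865 m upgradient of the peak.
√(4πDt) = 31.83 m, giving peak height M/(n_e·A·√(4πDt)) = 1.48/(0.37 × 3.38 × 31.83) = 0.03718 kg/m³.
(x−vt)²/(4Dt) = (-10.865)²/(4 × 0.0768 × 1050) = 0.3660; exp(−0.3660) = 0.6935.
C = 0.03718 × 0.6935 = 0.0258 kg/m³.

0.0258 kg/m³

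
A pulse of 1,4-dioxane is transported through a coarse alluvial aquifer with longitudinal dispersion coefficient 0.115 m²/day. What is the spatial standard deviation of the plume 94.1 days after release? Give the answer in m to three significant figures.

4.65 m

Dispersive spreading gives a Gaussian with σ² = 2Dt; advection only shifts the center.
σ = √(2 × 0.115 × 94.1) = 4.65 m.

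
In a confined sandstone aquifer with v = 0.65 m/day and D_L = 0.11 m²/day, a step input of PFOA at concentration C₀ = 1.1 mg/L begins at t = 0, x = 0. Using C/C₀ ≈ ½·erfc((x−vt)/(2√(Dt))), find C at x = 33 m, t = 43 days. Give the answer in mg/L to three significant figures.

0.0553 mg/L

For a continuous step input, C/C₀ ≈ ½·erfc((x−vt)/(2√(Dt))).
vt = 0.65 × 43 = 27.95 m and 2√(Dt) = 2√(0.11 × 43) = 4.350 m.
Argument (x−vt)/(2√(Dt)) = (33 − 27.95)/4.350 = 1.161; ½·erfc(1.161) = 0.05031.
C = 1.1 × 0.05031 = 0.0553 mg/L.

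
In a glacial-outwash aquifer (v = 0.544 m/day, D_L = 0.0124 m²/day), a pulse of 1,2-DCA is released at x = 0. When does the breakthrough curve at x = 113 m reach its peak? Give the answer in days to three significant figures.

For the 1D instantaneous-source solution, setting ∂C/∂t = 0 at fixed x gives v²t² + 2Dt − x² = 0, so t = (√(D² + v²x²) − D)/v².
√(D² + v²x²) = √(0.0124² + 0.544² × 113²) = 61.47; v² = 0.295936.
t = (61.47 − 0.0124)/0.295936 = 208 days (vs. the pure-advection estimate x/v = 208 d).

208 days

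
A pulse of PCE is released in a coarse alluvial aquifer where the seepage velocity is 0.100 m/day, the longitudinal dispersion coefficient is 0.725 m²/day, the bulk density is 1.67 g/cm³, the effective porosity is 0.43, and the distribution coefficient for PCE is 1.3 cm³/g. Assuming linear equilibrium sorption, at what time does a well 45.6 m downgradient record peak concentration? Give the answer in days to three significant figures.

2350 days

Retardation factor R = 1 + ρ_b·K_d/n = 1 + 1.67 × 1.3/0.43 = 6.049.
Sorption retards both mechanisms: v_R = v/R = 0.01653 m/day, D_R = D/R = 0.1199 m²/day.
Peak time from v_R²t² + 2D_R t − x² = 0: t = (√(D_R² + v_R²x²) − D_R)/v_R².
√(D_R² + v_R²x²) = √(0.1199² + 0.01653² × 45.6²) = 0.7632; v_R² = 0.0002732.
t = (0.7632 − 0.1199)/0.0002732 = 2350 days.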